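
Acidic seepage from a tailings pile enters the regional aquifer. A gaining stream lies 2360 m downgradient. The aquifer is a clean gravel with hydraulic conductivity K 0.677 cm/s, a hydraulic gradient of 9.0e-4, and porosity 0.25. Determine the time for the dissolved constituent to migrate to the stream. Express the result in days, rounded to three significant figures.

K = 0.677 cm/s × 864 = 584.9 m/d
Specific discharge q = 584.9 × 9.0e-4 = 0.5264 m/d
Seepage velocity v = q / n = 0.5264 / 0.25 = 2.106 m/d
t = L / v = 2360 / 2.106 = 1121 d

1120 days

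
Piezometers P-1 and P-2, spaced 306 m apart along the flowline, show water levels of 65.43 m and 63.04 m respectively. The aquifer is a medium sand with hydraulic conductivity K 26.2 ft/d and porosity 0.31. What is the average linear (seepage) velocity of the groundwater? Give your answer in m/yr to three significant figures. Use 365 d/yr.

Hydraulic gradient i = (65.43 − 63.04) / 306 = 2.39 / 306 = 0.007810
K = 26.2 ft/d × 0.3048 = 7.986 m/d
Darcy flux q = K·i = 7.986 × 0.007810 = 0.06237 m/d
v = Ki/n = 7.986·0.007810/0.31 = 0.2012 m/d
   = 0.2012 × 365 = 73.4 m/yr

73.4 m/yr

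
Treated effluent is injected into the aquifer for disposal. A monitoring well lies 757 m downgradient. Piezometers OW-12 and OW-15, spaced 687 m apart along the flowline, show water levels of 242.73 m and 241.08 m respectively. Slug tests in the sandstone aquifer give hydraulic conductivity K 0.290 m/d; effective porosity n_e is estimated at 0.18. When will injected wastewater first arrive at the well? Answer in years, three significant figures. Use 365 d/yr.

536 years

Hydraulic gradient i = (242.73 − 241.08) / 687 = 1.65 / 687 = 0.002402
q = Ki = 0.290 × 0.002402 = 6.965e-4 m/d
Seepage velocity v = q / n = 6.965e-4 / 0.18 = 0.003869 m/d
t = L / v = 757 / 0.003869 = 195600 d
   = 195600 / 365 = 536 yr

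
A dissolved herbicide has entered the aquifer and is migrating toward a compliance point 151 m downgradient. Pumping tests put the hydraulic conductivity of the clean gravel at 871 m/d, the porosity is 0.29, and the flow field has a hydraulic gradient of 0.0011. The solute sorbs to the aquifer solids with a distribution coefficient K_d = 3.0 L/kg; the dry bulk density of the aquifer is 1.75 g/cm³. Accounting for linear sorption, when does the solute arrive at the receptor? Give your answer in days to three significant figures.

873 days

Darcy flux q = K·i = 871 × 0.0011 = 0.9581 m/d
v_s = q/n_e = 0.9581/0.29 = 3.304 m/d
Retardation R = 1 + ρ_b·K_d/n = 1 + 1.75×3.0/0.29 = 19.10
Contaminant velocity v_c = v/R = 3.304/19.10 = 0.1729 m/d
t = L/v_c = 151/0.1729 = 873.1 d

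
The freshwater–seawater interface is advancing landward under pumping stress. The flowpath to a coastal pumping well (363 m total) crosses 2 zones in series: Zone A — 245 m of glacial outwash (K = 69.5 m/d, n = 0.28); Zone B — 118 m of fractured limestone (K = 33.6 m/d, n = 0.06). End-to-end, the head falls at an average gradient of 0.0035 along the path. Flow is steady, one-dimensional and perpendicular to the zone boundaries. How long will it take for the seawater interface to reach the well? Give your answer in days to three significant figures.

419 days

For zones in series the flux q is common to all zones; the equivalent conductivity is the harmonic (thickness-weighted) mean, K_eq = L_total / Σ(L_j/K_j).
Σ(L/K) = 245/69.5 + 118/33.6 = 3.525 + 3.512 = 7.037 d
K_eq = L_total / Σ(L/K) = 363 / 7.037 = 51.58 m/d
q = K_eq · i = 51.58 × 0.0035 = 0.1805 m/d (same in every zone)
Zone A: v = q/n = 0.1805/0.28 = 0.6448 m/d → t_A = 245/0.6448 = 380.0 d
Zone B: v = q/n = 0.1805/0.06 = 3.009 m/d → t_B = 118/3.009 = 39.21 d
Total t = 380.0 + 39.21 = 419.2 d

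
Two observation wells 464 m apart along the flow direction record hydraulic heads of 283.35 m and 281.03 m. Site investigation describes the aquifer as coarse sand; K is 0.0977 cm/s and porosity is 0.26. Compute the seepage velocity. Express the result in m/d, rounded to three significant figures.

Hydraulic gradient i = (283.35 − 281.03) / 464 = 2.32 / 464 = 0.005000
K = 0.0977 cm/s × 864 = 84.41 m/d
Specific discharge q = 84.41 × 0.005000 = 0.4221 m/d
Average linear velocity = 0.4221 / 0.26 = 1.623 m/d

1.62 m/d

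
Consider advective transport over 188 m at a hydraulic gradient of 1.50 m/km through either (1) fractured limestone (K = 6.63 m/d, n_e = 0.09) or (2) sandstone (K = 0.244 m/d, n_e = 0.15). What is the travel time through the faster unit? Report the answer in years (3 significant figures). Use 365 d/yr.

4.66 years

Unit 1 (fractured limestone): v = 6.63×0.0015/0.09 = 0.1105 m/d, t = 188/0.1105 = 1701 d
Unit 2 (sandstone): v = 0.244×0.0015/0.15 = 0.002440 m/d, t = 188/0.002440 = 77050 d
Faster: 1701 d / 365 = 4.66 yr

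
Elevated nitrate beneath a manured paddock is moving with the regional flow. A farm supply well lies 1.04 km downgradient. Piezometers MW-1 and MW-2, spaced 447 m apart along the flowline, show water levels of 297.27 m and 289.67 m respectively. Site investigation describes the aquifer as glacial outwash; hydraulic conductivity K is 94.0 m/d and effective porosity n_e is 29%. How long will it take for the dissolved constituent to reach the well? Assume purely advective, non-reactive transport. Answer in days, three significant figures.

189 days

Hydraulic gradient i = (297.27 − 289.67) / 447 = 7.60 / 447 = 0.01700
Specific discharge q = 94.0 × 0.01700 = 1.598 m/d
v_s = q/n_e = 1.598/0.29 = 5.511 m/d
L = 1.04 km = 1040 m
t = L / v = 1040 / 5.511 = 188.7 d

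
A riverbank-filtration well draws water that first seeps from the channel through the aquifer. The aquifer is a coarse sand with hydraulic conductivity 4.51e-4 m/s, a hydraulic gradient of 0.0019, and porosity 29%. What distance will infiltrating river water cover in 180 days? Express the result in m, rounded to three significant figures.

K = 4.51e-4 m/s × 86400 s/d = 38.97 m/d
q = Ki = 38.97 × 0.0019 = 0.07404 m/d
v = Ki/n = 38.97·0.0019/0.29 = 0.2553 m/d
L = v × T = 0.2553 × 180 = 45.95 m

46.0 m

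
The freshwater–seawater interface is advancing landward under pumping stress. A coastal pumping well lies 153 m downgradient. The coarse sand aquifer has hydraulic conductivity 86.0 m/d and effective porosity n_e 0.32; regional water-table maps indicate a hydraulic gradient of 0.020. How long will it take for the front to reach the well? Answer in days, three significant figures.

Specific discharge q = 86.0 × 0.020 = 1.720 m/d
v = Ki/n = 86.0·0.020/0.32 = 5.375 m/d
t = L / v = 153 / 5.375 = 28.47 d

28.5 days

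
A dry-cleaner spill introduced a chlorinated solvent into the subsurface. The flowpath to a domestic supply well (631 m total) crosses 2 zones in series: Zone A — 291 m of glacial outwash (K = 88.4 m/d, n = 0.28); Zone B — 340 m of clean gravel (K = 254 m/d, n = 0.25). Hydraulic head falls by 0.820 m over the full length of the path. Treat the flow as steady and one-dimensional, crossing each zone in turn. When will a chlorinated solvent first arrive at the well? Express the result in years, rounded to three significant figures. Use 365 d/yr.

Steady 1-D flow in series ⇒ the Darcy flux q is identical in every zone and the zone head losses add (resistances L/K in series).
Σ(L/K) = 291/88.4 + 340/254 = 3.292 + 1.339 = 4.630 d
q = ΔH / Σ(L/K) = 0.820 / 4.630 = 0.1771 m/d (same in every zone)
Zone A: v = q/n = 0.1771/0.28 = 0.6325 m/d → t_A = 291/0.6325 = 460.1 d
Zone B: v = q/n = 0.1771/0.25 = 0.7084 m/d → t_B = 340/0.7084 = 480.0 d
Total t = 460.1 + 480.0 = 940.1 d
   = 940.1 / 365 = 2.58 yr

2.58 years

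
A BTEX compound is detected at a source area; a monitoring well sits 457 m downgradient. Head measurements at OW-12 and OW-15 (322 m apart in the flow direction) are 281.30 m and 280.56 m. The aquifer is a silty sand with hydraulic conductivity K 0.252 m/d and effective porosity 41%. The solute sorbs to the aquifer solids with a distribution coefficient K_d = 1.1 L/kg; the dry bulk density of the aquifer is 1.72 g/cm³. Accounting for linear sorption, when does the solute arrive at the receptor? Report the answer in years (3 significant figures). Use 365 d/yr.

Hydraulic gradient i = (281.30 − 280.56) / 322 = 0.74 / 322 = 0.002298
q = Ki = 0.252 × 0.002298 = 5.791e-4 m/d
v = Ki/n = 0.252·0.002298/0.41 = 0.001413 m/d
Retardation R = 1 + ρ_b·K_d/n = 1 + 1.72×1.1/0.41 = 5.615
Contaminant velocity v_c = v/R = 0.001413/5.615 = 2.516e-4 m/d
t = L/v_c = 457/2.516e-4 = 1.817e6 d
   = 1.817e6/365 = 4980 yr

4980 years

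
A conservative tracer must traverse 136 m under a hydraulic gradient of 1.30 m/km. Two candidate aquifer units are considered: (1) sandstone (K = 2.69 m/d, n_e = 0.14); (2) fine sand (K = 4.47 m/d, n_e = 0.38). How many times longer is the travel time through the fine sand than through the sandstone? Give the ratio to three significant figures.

1.63

Unit 1 (sandstone): v = 2.69×0.0013/0.14 = 0.02498 m/d, t = 136/0.02498 = 5445 d
Unit 2 (fine sand): v = 4.47×0.0013/0.38 = 0.01529 m/d, t = 136/0.01529 = 8893 d
t(fine sand) / t(sandstone) = 8893/5445 = 1.63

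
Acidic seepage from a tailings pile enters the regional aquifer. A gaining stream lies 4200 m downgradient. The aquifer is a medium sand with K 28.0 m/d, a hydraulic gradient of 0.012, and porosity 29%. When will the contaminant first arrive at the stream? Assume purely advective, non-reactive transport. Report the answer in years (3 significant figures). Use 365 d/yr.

q = Ki = 28.0 × 0.012 = 0.3360 m/d
v = Ki/n = 28.0·0.012/0.29 = 1.159 m/d
t = L / v = 4200 / 1.159 = 3625 d
   = 3625 / 365 = 9.93 yr

9.93 years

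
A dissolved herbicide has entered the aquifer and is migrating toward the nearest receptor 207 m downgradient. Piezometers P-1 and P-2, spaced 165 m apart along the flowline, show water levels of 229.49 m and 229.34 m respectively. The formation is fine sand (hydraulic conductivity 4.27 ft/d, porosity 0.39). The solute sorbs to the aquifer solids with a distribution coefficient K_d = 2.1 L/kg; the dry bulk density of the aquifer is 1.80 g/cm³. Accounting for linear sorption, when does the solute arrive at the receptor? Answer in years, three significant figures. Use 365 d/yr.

2000 years

Hydraulic gradient i = (229.49 − 229.34) / 165 = 0.15 / 165 = 9.091e-4
K = 4.27 ft/d × 0.3048 = 1.301 m/d
Specific discharge q = 1.301 × 9.091e-4 = 0.001183 m/d
Seepage velocity v = q / n = 0.001183 / 0.39 = 0.003034 m/d
Retardation R = 1 + ρ_b·K_d/n = 1 + 1.80×2.1/0.39 = 10.69
Contaminant velocity v_c = v/R = 0.003034/10.69 = 2.837e-4 m/d
t = L/v_c = 207/2.837e-4 = 729600 d
   = 729600/365 = 2000 yr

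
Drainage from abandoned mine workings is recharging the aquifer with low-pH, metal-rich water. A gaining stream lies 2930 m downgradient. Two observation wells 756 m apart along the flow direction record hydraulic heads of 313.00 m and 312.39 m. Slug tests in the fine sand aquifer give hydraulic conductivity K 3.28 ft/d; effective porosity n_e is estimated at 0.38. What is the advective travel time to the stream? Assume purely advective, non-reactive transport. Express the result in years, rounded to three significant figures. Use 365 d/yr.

3780 years

Hydraulic gradient i = (313.00 − 312.39) / 756 = 0.61 / 756 = 8.069e-4
K = 3.28 ft/d × 0.3048 = 0.9997 m/d
q = Ki = 0.9997 × 8.069e-4 = 8.067e-4 m/d
v = Ki/n = 0.9997·8.069e-4/0.38 = 0.002123 m/d
t = L / v = 2930 / 0.002123 = 1.380e6 d
   = 1.380e6 / 365 = 3780 yr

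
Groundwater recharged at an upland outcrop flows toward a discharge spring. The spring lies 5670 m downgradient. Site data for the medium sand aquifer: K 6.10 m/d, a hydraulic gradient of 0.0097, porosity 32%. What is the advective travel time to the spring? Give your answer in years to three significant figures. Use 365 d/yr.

q = Ki = 6.10 × 0.0097 = 0.05917 m/d
v_s = q/n_e = 0.05917/0.32 = 0.1849 m/d
t = L / v = 5670 / 0.1849 = 30660 d
   = 30660 / 365 = 84.0 yr

84.0 years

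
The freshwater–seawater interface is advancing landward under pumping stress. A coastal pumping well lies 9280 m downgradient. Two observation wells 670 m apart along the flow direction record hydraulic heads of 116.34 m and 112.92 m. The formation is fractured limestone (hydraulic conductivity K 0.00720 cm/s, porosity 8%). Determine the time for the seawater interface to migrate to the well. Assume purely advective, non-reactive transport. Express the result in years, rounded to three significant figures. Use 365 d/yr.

Hydraulic gradient i = (116.34 − 112.92) / 670 = 3.42 / 670 = 0.005104
K = 0.00720 cm/s × 864 = 6.221 m/d
Darcy flux q = K·i = 6.221 × 0.005104 = 0.03175 m/d
v = Ki/n = 6.221·0.005104/0.08 = 0.3969 m/d
t = L / v = 9280 / 0.3969 = 23380 d
   = 23380 / 365 = 64.1 yr

64.1 years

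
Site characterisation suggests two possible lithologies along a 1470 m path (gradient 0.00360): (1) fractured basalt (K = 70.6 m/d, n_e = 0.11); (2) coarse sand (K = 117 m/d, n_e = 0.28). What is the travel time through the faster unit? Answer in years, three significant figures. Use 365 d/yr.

Unit 1 (fractured basalt): v = 70.6×0.0036/0.11 = 2.311 m/d, t = 1470/2.311 = 636.2 d
Unit 2 (coarse sand): v = 117×0.0036/0.28 = 1.504 m/d, t = 1470/1.504 = 977.2 d
Faster: 636.2 d / 365 = 1.74 yr

1.74 years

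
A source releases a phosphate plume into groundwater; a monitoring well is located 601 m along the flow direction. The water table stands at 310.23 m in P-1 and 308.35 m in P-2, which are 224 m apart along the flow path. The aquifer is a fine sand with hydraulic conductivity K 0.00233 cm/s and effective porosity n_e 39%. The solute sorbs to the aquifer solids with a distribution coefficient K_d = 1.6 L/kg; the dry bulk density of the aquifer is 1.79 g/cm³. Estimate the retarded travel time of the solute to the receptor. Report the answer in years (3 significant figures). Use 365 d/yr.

317 years

Hydraulic gradient i = (310.23 − 308.35) / 224 = 1.88 / 224 = 0.008393
K = 0.00233 cm/s × 864 = 2.013 m/d
Specific discharge q = 2.013 × 0.008393 = 0.01690 m/d
v = Ki/n = 2.013·0.008393/0.39 = 0.04332 m/d
Retardation R = 1 + ρ_b·K_d/n = 1 + 1.79×1.6/0.39 = 8.344
Contaminant velocity v_c = v/R = 0.04332/8.344 = 0.005192 m/d
t = L/v_c = 601/0.005192 = 115700 d
   = 115700/365 = 317 yr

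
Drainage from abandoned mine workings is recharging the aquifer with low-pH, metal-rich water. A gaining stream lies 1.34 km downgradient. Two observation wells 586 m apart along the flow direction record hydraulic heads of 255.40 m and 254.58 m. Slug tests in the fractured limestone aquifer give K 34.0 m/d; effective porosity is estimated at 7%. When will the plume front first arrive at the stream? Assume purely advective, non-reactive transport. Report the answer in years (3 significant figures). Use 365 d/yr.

Hydraulic gradient i = (255.40 − 254.58) / 586 = 0.82 / 586 = 0.001399
Specific discharge q = 34.0 × 0.001399 = 0.04758 m/d
Seepage velocity v = q / n = 0.04758 / 0.07 = 0.6797 m/d
L = 1.34 km = 1340 m
t = L / v = 1340 / 0.6797 = 1972 d
   = 1972 / 365 = 5.40 yr

5.40 years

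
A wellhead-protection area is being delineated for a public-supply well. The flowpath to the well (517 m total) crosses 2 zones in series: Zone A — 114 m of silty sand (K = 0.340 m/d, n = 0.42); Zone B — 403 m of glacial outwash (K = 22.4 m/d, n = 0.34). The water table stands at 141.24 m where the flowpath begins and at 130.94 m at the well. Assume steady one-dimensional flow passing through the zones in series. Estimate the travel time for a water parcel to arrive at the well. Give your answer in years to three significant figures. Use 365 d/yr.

Total head drop ΔH = 141.24 − 130.94 = 10.30 m
Steady 1-D flow in series ⇒ the Darcy flux q is identical in every zone and the zone head losses add (resistances L/K in series).
Σ(L/K) = 114/0.340 + 403/22.4 = 335.3 + 17.99 = 353.3 d
q = ΔH / Σ(L/K) = 10.30 / 353.3 = 0.02915 m/d (same in every zone)
Zone A: v = q/n = 0.02915/0.42 = 0.06942 m/d → t_A = 114/0.06942 = 1642 d
Zone B: v = q/n = 0.02915/0.34 = 0.08575 m/d → t_B = 403/0.08575 = 4700 d
Total t = 1642 + 4700 = 6342 d
   = 6342 / 365 = 17.4 yr

17.4 years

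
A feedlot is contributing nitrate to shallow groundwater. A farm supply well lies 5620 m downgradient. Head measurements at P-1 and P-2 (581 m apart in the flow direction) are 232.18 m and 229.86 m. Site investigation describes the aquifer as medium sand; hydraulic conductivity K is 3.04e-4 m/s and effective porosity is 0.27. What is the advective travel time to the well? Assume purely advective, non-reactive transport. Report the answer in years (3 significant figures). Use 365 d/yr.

Hydraulic gradient i = (232.18 − 229.86) / 581 = 2.32 / 581 = 0.003993
K = 3.04e-4 m/s × 86400 s/d = 26.27 m/d
q = Ki = 26.27 × 0.003993 = 0.1049 m/d
Average linear velocity = 0.1049 / 0.27 = 0.3885 m/d
t = L / v = 5620 / 0.3885 = 14470 d
   = 14470 / 365 = 39.6 yr

39.6 years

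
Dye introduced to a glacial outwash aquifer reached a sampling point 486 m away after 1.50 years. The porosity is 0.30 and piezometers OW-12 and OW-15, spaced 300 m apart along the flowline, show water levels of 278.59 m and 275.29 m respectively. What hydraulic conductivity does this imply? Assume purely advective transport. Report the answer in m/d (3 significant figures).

Hydraulic gradient i = (278.59 − 275.29) / 300 = 3.30 / 300 = 0.01100
t = 1.50 years = 547.5 d
v = L / t = 486 / 547.5 = 0.8877 m/d
K = v · n / i = 0.8877 × 0.30 / 0.01100 = 24.2 m/d

24.2 m/d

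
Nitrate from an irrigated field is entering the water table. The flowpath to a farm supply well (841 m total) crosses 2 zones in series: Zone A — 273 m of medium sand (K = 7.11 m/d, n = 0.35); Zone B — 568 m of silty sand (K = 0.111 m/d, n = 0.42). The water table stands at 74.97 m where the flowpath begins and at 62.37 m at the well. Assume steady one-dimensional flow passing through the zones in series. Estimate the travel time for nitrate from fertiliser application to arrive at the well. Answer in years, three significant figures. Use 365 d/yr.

375 years

Total head drop ΔH = 74.97 − 62.37 = 12.60 m
Continuity: the same q passes through each zone, so ΔH = q·Σ(L_j/K_j) — the zones act as resistances in series.
Σ(L/K) = 273/7.11 + 568/0.111 = 38.40 + 5117 = 5156 d
q = ΔH / Σ(L/K) = 12.60 / 5156 = 0.002444 m/d (same in every zone)
Zone A: v = q/n = 0.002444/0.35 = 0.006983 m/d → t_A = 273/0.006983 = 39100 d
Zone B: v = q/n = 0.002444/0.42 = 0.005819 m/d → t_B = 568/0.005819 = 97610 d
Total t = 39100 + 97610 = 136700 d
   = 136700 / 365 = 375 yr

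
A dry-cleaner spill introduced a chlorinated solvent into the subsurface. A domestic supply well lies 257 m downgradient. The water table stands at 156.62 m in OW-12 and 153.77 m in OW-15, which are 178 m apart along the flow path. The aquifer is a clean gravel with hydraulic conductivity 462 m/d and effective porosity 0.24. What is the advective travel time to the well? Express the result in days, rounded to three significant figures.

Hydraulic gradient i = (156.62 − 153.77) / 178 = 2.85 / 178 = 0.01601
Specific discharge q = 462 × 0.01601 = 7.397 m/d
v = Ki/n = 462·0.01601/0.24 = 30.82 m/d
t = L / v = 257 / 30.82 = 8.338 d

8.34 days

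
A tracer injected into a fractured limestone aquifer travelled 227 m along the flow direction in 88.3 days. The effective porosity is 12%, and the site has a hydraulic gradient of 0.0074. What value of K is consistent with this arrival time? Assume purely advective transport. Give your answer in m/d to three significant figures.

v = L / t = 227 / 88.3 = 2.571 m/d
K = v · n / i = 2.571 × 0.12 / 0.0074 = 41.7 m/d

41.7 m/d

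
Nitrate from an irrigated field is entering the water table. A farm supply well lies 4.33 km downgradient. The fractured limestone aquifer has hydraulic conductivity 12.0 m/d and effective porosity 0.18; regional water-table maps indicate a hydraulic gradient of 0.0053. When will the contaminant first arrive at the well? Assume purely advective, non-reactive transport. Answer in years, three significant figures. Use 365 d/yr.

33.6 years

Darcy flux q = K·i = 12.0 × 0.0053 = 0.06360 m/d
v_s = q/n_e = 0.06360/0.18 = 0.3533 m/d
L = 4.33 km = 4330 m
t = L / v = 4330 / 0.3533 = 12250 d
   = 12250 / 365 = 33.6 yr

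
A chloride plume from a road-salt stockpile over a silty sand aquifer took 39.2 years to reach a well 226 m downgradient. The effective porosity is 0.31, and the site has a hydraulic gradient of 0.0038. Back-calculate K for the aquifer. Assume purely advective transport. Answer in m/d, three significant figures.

1.29 m/d

t = 39.2 years = 14310 d
v = L / t = 226 / 14310 = 0.01580 m/d
K = v · n / i = 0.01580 × 0.31 / 0.0038 = 1.29 m/d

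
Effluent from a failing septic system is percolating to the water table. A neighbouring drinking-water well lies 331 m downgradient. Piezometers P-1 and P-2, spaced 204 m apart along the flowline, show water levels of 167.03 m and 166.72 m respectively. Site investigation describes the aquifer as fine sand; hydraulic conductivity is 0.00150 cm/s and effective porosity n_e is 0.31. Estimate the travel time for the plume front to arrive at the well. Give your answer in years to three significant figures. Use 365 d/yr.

143 years

Hydraulic gradient i = (167.03 − 166.72) / 204 = 0.31 / 204 = 0.001520
K = 0.00150 cm/s × 864 = 1.296 m/d
Specific discharge q = 1.296 × 0.001520 = 0.001969 m/d
v_s = q/n_e = 0.001969/0.31 = 0.006353 m/d
t = L / v = 331 / 0.006353 = 52100 d
   = 52100 / 365 = 143 yr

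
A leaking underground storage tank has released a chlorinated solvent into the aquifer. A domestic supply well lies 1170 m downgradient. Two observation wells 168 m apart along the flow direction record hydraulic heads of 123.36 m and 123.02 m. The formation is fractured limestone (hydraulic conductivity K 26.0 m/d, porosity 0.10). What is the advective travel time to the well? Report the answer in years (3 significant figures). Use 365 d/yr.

6.09 years

Hydraulic gradient i = (123.36 − 123.02) / 168 = 0.34 / 168 = 0.002024
Specific discharge q = 26.0 × 0.002024 = 0.05262 m/d
Average linear velocity = 0.05262 / 0.10 = 0.5262 m/d
t = L / v = 1170 / 0.5262 = 2224 d
   = 2224 / 365 = 6.09 yr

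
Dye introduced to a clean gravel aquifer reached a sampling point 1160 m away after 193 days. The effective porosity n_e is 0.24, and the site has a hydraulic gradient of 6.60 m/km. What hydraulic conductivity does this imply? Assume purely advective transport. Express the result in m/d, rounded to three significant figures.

v = L / t = 1160 / 193 = 6.010 m/d
K = v · n / i = 6.010 × 0.24 / 0.0066 = 219 m/d

219 m/d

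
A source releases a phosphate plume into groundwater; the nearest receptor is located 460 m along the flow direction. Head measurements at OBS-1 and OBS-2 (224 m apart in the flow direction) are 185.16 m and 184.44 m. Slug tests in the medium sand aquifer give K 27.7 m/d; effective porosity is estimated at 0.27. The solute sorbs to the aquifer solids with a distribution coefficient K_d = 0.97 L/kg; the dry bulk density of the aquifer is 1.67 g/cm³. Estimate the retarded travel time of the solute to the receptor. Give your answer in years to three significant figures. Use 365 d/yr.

26.8 years

Hydraulic gradient i = (185.16 − 184.44) / 224 = 0.72 / 224 = 0.003214
q = Ki = 27.7 × 0.003214 = 0.08904 m/d
Seepage velocity v = q / n = 0.08904 / 0.27 = 0.3298 m/d
Retardation R = 1 + ρ_b·K_d/n = 1 + 1.67×0.97/0.27 = 7.000
Contaminant velocity v_c = v/R = 0.3298/7.000 = 0.04711 m/d
t = L/v_c = 460/0.04711 = 9764 d
   = 9764/365 = 26.8 yr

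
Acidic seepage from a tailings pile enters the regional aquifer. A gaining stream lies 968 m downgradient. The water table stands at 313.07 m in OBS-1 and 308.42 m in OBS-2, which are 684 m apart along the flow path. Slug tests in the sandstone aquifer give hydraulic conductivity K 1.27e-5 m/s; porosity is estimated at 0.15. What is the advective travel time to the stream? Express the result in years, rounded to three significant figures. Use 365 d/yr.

53.3 years

Hydraulic gradient i = (313.07 − 308.42) / 684 = 4.65 / 684 = 0.006798
K = 1.27e-5 m/s × 86400 s/d = 1.097 m/d
q = Ki = 1.097 × 0.006798 = 0.007460 m/d
Seepage velocity v = q / n = 0.007460 / 0.15 = 0.04973 m/d
t = L / v = 968 / 0.04973 = 19460 d
   = 19460 / 365 = 53.3 yr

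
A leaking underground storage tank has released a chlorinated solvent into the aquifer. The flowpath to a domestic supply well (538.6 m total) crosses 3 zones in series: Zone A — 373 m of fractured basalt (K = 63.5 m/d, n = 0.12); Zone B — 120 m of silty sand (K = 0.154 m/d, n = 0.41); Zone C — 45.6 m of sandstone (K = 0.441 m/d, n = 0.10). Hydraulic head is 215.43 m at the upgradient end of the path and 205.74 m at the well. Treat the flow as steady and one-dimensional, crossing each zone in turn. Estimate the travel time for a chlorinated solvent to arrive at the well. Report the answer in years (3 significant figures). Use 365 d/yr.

24.7 years

Total head drop ΔH = 215.43 − 205.74 = 9.69 m
Continuity: the same q passes through each zone, so ΔH = q·Σ(L_j/K_j) — the zones act as resistances in series.
Σ(L/K) = 373/63.5 + 120/0.154 + 45.6/0.441 = 5.874 + 779.2 + 103.4 = 888.5 d
q = ΔH / Σ(L/K) = 9.69 / 888.5 = 0.01091 m/d (same in every zone)
Zone A: v = q/n = 0.01091/0.12 = 0.09088 m/d → t_A = 373/0.09088 = 4104 d
Zone B: v = q/n = 0.01091/0.41 = 0.02660 m/d → t_B = 120/0.02660 = 4511 d
Zone C: v = q/n = 0.01091/0.10 = 0.1091 m/d → t_C = 45.6/0.1091 = 418.1 d
Total t = 4104 + 4511 + 418.1 = 9034 d
   = 9034 / 365 = 24.7 yr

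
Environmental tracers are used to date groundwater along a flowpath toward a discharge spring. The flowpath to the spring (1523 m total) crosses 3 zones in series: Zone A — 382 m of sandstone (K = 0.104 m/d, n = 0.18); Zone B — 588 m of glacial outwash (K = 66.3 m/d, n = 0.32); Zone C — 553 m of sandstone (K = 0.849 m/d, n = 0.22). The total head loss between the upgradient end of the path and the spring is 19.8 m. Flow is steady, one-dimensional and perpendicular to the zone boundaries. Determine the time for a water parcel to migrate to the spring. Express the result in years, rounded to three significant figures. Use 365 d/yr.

227 years

Continuity: the same q passes through each zone, so ΔH = q·Σ(L_j/K_j) — the zones act as resistances in series.
Σ(L/K) = 382/0.104 + 588/66.3 + 553/0.849 = 3673 + 8.869 + 651.4 = 4333 d
q = ΔH / Σ(L/K) = 19.8 / 4333 = 0.004569 m/d (same in every zone)
Zone A: v = q/n = 0.004569/0.18 = 0.02538 m/d → t_A = 382/0.02538 = 15050 d
Zone B: v = q/n = 0.004569/0.32 = 0.01428 m/d → t_B = 588/0.01428 = 41180 d
Zone C: v = q/n = 0.004569/0.22 = 0.02077 m/d → t_C = 553/0.02077 = 26630 d
Total t = 15050 + 41180 + 26630 = 82850 d
   = 82850 / 365 = 227 yr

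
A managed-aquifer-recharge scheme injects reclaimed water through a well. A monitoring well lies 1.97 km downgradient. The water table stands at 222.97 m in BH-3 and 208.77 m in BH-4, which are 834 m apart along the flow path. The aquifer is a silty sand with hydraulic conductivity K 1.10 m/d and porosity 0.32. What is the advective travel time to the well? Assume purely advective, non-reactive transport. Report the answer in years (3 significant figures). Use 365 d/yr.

Hydraulic gradient i = (222.97 − 208.77) / 834 = 14.20 / 834 = 0.01703
Specific discharge q = 1.10 × 0.01703 = 0.01873 m/d
v = Ki/n = 1.10·0.01703/0.32 = 0.05853 m/d
L = 1.97 km = 1970 m
t = L / v = 1970 / 0.05853 = 33660 d
   = 33660 / 365 = 92.2 yr

92.2 years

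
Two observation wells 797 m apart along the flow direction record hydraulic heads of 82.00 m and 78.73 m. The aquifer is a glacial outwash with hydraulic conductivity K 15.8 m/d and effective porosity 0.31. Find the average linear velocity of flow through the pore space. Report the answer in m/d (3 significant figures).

Hydraulic gradient i = (82.00 − 78.73) / 797 = 3.27 / 797 = 0.004103
Darcy flux q = K·i = 15.8 × 0.004103 = 0.06483 m/d
Average linear velocity = 0.06483 / 0.31 = 0.2091 m/d

0.209 m/d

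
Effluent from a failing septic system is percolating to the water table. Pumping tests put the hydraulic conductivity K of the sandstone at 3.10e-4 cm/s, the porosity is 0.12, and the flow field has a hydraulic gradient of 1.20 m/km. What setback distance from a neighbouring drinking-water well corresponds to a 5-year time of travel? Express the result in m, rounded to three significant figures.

4.89 m

K = 3.10e-4 cm/s × 864 = 0.2678 m/d
Specific discharge q = 0.2678 × 0.0012 = 3.214e-4 m/d
Average linear velocity = 3.214e-4 / 0.12 = 0.002678 m/d
T = 5 yr × 365 = 1825 d
L = v × T = 0.002678 × 1825 = 4.888 m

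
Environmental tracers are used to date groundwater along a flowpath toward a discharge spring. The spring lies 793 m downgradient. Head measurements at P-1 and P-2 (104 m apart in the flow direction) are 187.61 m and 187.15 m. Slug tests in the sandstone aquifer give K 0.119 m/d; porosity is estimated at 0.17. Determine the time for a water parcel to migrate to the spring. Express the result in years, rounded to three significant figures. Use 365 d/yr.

Hydraulic gradient i = (187.61 − 187.15) / 104 = 0.46 / 104 = 0.004423
q = Ki = 0.119 × 0.004423 = 5.263e-4 m/d
Seepage velocity v = q / n = 5.263e-4 / 0.17 = 0.003096 m/d
t = L / v = 793 / 0.003096 = 256100 d
   = 256100 / 365 = 702 yr

702 years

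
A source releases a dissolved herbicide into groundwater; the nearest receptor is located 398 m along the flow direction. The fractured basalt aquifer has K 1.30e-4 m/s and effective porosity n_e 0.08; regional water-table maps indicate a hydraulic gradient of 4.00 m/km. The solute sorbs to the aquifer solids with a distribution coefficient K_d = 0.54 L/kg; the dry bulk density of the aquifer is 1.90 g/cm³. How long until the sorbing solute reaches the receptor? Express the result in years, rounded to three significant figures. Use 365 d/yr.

K = 1.30e-4 m/s × 86400 s/d = 11.23 m/d
Darcy flux q = K·i = 11.23 × 0.0040 = 0.04493 m/d
v = Ki/n = 11.23·0.0040/0.08 = 0.5616 m/d
Retardation R = 1 + ρ_b·K_d/n = 1 + 1.90×0.54/0.08 = 13.83
Contaminant velocity v_c = v/R = 0.5616/13.83 = 0.04062 m/d
t = L/v_c = 398/0.04062 = 9798 d
   = 9798/365 = 26.8 yr

26.8 years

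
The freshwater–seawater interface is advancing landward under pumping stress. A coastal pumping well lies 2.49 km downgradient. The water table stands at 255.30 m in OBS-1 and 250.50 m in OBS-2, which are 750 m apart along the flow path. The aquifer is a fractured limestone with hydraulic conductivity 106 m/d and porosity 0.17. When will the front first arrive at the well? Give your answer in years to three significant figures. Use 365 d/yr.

Hydraulic gradient i = (255.30 − 250.50) / 750 = 4.80 / 750 = 0.006400
Specific discharge q = 106 × 0.006400 = 0.6784 m/d
Average linear velocity = 0.6784 / 0.17 = 3.991 m/d
L = 2.49 km = 2490 m
t = L / v = 2490 / 3.991 = 624.0 d
   = 624.0 / 365 = 1.71 yr

1.71 years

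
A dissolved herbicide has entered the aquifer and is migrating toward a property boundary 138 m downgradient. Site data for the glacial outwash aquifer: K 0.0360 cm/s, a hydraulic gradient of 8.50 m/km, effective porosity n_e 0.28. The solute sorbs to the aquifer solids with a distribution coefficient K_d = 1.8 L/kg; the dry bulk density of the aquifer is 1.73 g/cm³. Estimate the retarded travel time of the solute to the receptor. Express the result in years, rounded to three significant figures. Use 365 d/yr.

K = 0.0360 cm/s × 864 = 31.10 m/d
Specific discharge q = 31.10 × 0.0085 = 0.2644 m/d
v = Ki/n = 31.10·0.0085/0.28 = 0.9442 m/d
Retardation R = 1 + ρ_b·K_d/n = 1 + 1.73×1.8/0.28 = 12.12
Contaminant velocity v_c = v/R = 0.9442/12.12 = 0.07790 m/d
t = L/v_c = 138/0.07790 = 1772 d
   = 1772/365 = 4.85 yr

4.85 years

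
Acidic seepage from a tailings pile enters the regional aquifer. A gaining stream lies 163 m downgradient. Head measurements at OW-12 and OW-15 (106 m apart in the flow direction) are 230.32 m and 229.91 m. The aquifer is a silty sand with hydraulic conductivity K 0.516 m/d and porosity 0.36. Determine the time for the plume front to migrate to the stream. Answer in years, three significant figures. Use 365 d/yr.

Hydraulic gradient i = (230.32 − 229.91) / 106 = 0.41 / 106 = 0.003868
Specific discharge q = 0.516 × 0.003868 = 0.001996 m/d
Seepage velocity v = q / n = 0.001996 / 0.36 = 0.005544 m/d
t = L / v = 163 / 0.005544 = 29400 d
   = 29400 / 365 = 80.6 yr

80.6 years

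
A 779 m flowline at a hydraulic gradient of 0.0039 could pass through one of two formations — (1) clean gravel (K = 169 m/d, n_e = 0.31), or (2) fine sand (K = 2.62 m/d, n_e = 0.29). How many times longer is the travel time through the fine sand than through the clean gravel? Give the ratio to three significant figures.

Unit 1 (clean gravel): v = 169×0.0039/0.31 = 2.126 m/d, t = 779/2.126 = 366.4 d
Unit 2 (fine sand): v = 2.62×0.0039/0.29 = 0.03523 m/d, t = 779/0.03523 = 22110 d
t(fine sand) / t(clean gravel) = 22110/366.4 = 60.3

60.3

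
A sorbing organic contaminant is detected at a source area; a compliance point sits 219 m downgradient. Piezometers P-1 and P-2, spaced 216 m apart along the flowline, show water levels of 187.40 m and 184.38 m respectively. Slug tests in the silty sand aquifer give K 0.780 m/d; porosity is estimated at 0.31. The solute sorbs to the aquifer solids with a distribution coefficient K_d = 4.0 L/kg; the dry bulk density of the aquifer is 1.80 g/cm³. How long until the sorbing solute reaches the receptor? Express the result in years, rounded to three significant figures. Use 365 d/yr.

413 years

Hydraulic gradient i = (187.40 − 184.38) / 216 = 3.02 / 216 = 0.01398
Darcy flux q = K·i = 0.780 × 0.01398 = 0.01091 m/d
Average linear velocity = 0.01091 / 0.31 = 0.03518 m/d
Retardation R = 1 + ρ_b·K_d/n = 1 + 1.80×4.0/0.31 = 24.23
Contaminant velocity v_c = v/R = 0.03518/24.23 = 0.001452 m/d
t = L/v_c = 219/0.001452 = 150800 d
   = 150800/365 = 413 yr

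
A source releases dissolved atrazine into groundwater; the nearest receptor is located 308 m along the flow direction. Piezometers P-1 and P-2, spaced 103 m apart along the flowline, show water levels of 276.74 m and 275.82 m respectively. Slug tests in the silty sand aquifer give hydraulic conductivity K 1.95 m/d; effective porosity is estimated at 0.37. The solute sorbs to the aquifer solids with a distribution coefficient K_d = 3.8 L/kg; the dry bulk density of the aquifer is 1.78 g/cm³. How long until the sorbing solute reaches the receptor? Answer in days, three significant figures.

126000 days

Hydraulic gradient i = (276.74 − 275.82) / 103 = 0.92 / 103 = 0.008932
Darcy flux q = K·i = 1.95 × 0.008932 = 0.01742 m/d
Average linear velocity = 0.01742 / 0.37 = 0.04707 m/d
Retardation R = 1 + ρ_b·K_d/n = 1 + 1.78×3.8/0.37 = 19.28
Contaminant velocity v_c = v/R = 0.04707/19.28 = 0.002441 m/d
t = L/v_c = 308/0.002441 = 126200 d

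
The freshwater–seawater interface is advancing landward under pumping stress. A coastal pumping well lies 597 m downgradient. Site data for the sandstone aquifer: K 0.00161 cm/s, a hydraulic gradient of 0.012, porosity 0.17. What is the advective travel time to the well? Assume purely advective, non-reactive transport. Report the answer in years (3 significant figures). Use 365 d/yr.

K = 0.00161 cm/s × 864 = 1.391 m/d
q = Ki = 1.391 × 0.012 = 0.01669 m/d
Average linear velocity = 0.01669 / 0.17 = 0.09819 m/d
t = L / v = 597 / 0.09819 = 6080 d
   = 6080 / 365 = 16.7 yr

16.7 years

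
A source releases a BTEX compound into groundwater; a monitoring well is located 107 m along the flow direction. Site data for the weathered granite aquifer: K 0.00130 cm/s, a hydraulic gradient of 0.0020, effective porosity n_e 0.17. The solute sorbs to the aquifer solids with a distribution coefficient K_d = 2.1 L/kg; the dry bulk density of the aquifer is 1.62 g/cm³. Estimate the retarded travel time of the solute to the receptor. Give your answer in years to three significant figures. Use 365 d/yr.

466 years

K = 0.00130 cm/s × 864 = 1.123 m/d
q = Ki = 1.123 × 0.0020 = 0.002246 m/d
v = Ki/n = 1.123·0.0020/0.17 = 0.01321 m/d
Retardation R = 1 + ρ_b·K_d/n = 1 + 1.62×2.1/0.17 = 21.01
Contaminant velocity v_c = v/R = 0.01321/21.01 = 6.289e-4 m/d
t = L/v_c = 107/6.289e-4 = 170100 d
   = 170100/365 = 466 yr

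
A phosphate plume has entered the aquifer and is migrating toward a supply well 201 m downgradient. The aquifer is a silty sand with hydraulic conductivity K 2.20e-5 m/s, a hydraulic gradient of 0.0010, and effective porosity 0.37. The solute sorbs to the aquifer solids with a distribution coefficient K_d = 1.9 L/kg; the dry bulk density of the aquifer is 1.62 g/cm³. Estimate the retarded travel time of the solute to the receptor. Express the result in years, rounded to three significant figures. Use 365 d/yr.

K = 2.20e-5 m/s × 86400 s/d = 1.901 m/d
q = Ki = 1.901 × 0.0010 = 0.001901 m/d
Seepage velocity v = q / n = 0.001901 / 0.37 = 0.005137 m/d
Retardation R = 1 + ρ_b·K_d/n = 1 + 1.62×1.9/0.37 = 9.319
Contaminant velocity v_c = v/R = 0.005137/9.319 = 5.513e-4 m/d
t = L/v_c = 201/5.513e-4 = 364600 d
   = 364600/365 = 999 yr

999 years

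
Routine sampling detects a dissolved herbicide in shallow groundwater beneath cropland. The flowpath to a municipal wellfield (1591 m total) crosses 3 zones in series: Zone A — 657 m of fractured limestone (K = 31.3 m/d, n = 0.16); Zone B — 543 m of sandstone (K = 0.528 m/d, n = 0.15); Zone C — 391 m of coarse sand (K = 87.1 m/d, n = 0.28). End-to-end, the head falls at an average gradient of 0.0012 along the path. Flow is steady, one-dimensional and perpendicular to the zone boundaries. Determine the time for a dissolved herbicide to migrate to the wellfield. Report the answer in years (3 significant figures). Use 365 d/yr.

For zones in series the flux q is common to all zones; the equivalent conductivity is the harmonic (thickness-weighted) mean, K_eq = L_total / Σ(L_j/K_j).
Σ(L/K) = 657/31.3 + 543/0.528 + 391/87.1 = 20.99 + 1028 + 4.489 = 1054 d
K_eq = L_total / Σ(L/K) = 1591 / 1054 = 1.510 m/d
q = K_eq · i = 1.510 × 0.0012 = 0.001812 m/d (same in every zone)
Zone A: v = q/n = 0.001812/0.16 = 0.01132 m/d → t_A = 657/0.01132 = 58030 d
Zone B: v = q/n = 0.001812/0.15 = 0.01208 m/d → t_B = 543/0.01208 = 44960 d
Zone C: v = q/n = 0.001812/0.28 = 0.006470 m/d → t_C = 391/0.006470 = 60430 d
Total t = 58030 + 44960 + 60430 = 163400 d
   = 163400 / 365 = 448 yr

448 years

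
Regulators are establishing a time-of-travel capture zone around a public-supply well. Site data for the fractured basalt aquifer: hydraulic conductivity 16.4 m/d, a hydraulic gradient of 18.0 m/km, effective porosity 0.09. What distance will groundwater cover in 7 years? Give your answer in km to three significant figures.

8.38 km

Specific discharge q = 16.4 × 0.018 = 0.2952 m/d
v = Ki/n = 16.4·0.018/0.09 = 3.280 m/d
T = 7 yr × 365 = 2555 d
L = v × T = 3.280 × 2555 = 8380 m
   = 8.38 km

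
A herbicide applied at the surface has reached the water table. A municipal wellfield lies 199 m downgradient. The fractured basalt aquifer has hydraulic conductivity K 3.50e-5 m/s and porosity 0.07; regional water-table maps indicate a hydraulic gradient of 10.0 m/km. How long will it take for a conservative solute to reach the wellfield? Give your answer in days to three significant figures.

K = 3.50e-5 m/s × 86400 s/d = 3.024 m/d
Darcy flux q = K·i = 3.024 × 0.010 = 0.03024 m/d
Average linear velocity = 0.03024 / 0.07 = 0.4320 m/d
t = L / v = 199 / 0.4320 = 460.6 d

461 days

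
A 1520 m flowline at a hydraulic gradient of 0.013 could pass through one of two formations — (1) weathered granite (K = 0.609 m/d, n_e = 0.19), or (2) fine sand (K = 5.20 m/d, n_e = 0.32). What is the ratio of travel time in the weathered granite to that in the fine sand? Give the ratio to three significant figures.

5.07

Unit 1 (weathered granite): v = 0.609×0.013/0.19 = 0.04167 m/d, t = 1520/0.04167 = 36480 d
Unit 2 (fine sand): v = 5.20×0.013/0.32 = 0.2112 m/d, t = 1520/0.2112 = 7195 d
t(weathered granite) / t(fine sand) = 36480/7195 = 5.07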